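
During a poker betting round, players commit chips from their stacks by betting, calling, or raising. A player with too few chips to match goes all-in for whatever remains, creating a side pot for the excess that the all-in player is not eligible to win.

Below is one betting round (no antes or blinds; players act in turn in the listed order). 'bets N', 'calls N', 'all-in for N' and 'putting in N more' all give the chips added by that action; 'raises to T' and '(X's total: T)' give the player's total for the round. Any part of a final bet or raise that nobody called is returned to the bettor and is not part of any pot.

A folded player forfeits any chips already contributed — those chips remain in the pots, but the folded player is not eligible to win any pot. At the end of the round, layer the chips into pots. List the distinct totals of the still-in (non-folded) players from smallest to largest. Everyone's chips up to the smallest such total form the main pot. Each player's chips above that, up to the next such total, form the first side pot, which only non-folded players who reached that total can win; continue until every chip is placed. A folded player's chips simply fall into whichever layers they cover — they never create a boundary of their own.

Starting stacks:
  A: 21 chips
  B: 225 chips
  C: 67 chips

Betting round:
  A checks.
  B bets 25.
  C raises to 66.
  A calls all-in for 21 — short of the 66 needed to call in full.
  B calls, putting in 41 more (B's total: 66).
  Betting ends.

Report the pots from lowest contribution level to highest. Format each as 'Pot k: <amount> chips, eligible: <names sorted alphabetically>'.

Pot 1: 63 chips, eligible: A, B, C
Pot 2: 90 chips, eligible: B, C

Derivation:
Contributions: A=21, B=66, C=66
Pot levels (distinct totals of non-folded players): 21, 66
Layer 1-21: 21 each from A, B, C = 21*3 = 63 chips; eligible A, B, C
Layer 22-66: 45 each from B, C = 45*2 = 90 chips; eligible B, C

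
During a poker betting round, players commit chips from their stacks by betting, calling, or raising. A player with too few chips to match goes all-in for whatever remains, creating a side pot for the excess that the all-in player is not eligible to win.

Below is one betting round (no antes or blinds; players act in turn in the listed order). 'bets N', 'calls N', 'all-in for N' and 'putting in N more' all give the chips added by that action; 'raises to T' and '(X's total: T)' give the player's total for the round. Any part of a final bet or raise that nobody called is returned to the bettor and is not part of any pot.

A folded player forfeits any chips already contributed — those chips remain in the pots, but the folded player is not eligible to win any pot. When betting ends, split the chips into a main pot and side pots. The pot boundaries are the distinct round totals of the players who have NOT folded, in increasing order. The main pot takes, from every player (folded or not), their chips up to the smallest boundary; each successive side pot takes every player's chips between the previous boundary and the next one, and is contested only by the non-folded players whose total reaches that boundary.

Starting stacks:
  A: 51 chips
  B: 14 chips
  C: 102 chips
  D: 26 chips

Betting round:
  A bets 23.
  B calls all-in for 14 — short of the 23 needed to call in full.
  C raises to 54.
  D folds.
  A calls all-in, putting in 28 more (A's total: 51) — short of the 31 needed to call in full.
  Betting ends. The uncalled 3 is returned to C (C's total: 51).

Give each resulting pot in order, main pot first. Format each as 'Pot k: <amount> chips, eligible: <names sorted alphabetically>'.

Pot 1: 42 chips, eligible: A, B, C
Pot 2: 74 chips, eligible: A, C

Derivation:
Contributions (after 3 returned to C): A=51, B=14, C=51
Folded: D
Pot levels (distinct totals of non-folded players): 14, 51
Layer 1-14: 14 each from A, B, C = 14*3 = 42 chips; eligible A, B, C
Layer 15-51: 37 each from A, C = 37*2 = 74 chips; eligible A, C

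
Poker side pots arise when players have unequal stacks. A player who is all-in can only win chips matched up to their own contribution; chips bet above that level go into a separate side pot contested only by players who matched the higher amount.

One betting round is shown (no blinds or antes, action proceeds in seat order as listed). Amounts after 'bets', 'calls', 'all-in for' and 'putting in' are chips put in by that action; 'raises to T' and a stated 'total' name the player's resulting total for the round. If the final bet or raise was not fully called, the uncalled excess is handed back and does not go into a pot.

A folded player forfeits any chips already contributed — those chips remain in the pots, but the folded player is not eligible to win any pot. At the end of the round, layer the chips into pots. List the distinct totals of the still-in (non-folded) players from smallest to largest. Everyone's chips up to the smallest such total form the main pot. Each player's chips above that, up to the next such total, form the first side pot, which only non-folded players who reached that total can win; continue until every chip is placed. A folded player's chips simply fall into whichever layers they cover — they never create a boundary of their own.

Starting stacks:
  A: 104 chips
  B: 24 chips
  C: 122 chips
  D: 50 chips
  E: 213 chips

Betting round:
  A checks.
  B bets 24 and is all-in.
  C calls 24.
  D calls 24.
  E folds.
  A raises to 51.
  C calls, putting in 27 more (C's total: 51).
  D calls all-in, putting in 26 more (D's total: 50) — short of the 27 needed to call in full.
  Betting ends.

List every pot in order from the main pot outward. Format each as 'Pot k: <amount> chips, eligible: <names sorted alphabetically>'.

Pot 1: 96 chips, eligible: A, B, C, D
Pot 2: 78 chips, eligible: A, C, D
Pot 3: 2 chips, eligible: A, C

Derivation:
Contributions: A=51, B=24, C=51, D=50
Folded: E
Pot levels (distinct totals of non-folded players): 24, 50, 51
Layer 1-24: 24 each from A, B, C, D = 24*4 = 96 chips; eligible A, B, C, D
Layer 25-50: 26 each from A, C, D = 26*3 = 78 chips; eligible A, C, D
Layer 51-51: 1 each from A, C = 1*2 = 2 chips; eligible A, C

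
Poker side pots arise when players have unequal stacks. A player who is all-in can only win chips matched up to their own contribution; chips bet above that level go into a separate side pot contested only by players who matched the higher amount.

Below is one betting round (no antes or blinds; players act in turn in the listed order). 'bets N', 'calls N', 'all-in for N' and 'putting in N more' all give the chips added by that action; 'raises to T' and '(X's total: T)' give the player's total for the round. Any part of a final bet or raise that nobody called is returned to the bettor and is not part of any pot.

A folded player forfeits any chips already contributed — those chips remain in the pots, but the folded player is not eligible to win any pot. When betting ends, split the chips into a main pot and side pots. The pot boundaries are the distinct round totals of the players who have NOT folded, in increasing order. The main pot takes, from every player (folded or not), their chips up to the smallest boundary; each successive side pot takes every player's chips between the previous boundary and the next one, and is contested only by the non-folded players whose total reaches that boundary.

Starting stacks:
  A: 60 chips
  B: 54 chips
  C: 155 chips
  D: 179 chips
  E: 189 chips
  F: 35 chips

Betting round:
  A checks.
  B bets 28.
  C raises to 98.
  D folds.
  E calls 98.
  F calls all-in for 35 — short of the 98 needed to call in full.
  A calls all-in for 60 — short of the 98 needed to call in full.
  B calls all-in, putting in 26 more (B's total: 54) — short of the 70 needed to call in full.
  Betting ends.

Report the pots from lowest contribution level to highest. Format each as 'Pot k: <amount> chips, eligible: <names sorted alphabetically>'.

Contributions: A=60, B=54, C=98, E=98, F=35
Folded: D
Pot levels (distinct totals of non-folded players): 35, 54, 60, 98
Layer 1-35: 35 each from A, B, C, E, F = 35*5 = 175 chips; eligible A, B, C, E, F
Layer 36-54: 19 each from A, B, C, E = 19*4 = 76 chips; eligible A, B, C, E
Layer 55-60: 6 each from A, C, E = 6*3 = 18 chips; eligible A, C, E
Layer 61-98: 38 each from C, E = 38*2 = 76 chips; eligible C, E

Pot 1: 175 chips, eligible: A, B, C, E, F
Pot 2: 76 chips, eligible: A, B, C, E
Pot 3: 18 chips, eligible: A, C, E
Pot 4: 76 chips, eligible: C, E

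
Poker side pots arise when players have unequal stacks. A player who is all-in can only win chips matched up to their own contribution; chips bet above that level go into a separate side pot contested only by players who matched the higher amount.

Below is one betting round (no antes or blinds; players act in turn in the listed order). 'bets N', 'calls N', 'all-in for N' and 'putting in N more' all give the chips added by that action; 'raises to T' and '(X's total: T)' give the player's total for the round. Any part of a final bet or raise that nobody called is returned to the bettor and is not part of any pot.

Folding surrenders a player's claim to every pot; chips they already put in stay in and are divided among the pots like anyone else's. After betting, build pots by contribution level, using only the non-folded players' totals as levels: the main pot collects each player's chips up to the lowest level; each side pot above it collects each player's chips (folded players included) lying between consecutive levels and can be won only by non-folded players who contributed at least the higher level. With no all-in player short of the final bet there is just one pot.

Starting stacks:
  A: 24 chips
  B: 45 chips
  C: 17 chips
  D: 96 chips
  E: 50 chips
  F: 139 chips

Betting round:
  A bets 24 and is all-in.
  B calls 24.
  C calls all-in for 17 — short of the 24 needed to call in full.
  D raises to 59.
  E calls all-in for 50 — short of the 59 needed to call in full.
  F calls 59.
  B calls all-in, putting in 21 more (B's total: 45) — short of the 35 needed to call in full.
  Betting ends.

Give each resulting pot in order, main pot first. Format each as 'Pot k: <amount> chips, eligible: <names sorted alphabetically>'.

Pot 1: 102 chips, eligible: A, B, C, D, E, F
Pot 2: 35 chips, eligible: A, B, D, E, F
Pot 3: 84 chips, eligible: B, D, E, F
Pot 4: 15 chips, eligible: D, E, F
Pot 5: 18 chips, eligible: D, F

Derivation:
Contributions: A=24, B=45, C=17, D=59, E=50, F=59
Pot levels (distinct totals of non-folded players): 17, 24, 45, 50, 59
Layer 1-17: 17 each from A, B, C, D, E, F = 17*6 = 102 chips; eligible A, B, C, D, E, F
Layer 18-24: 7 each from A, B, D, E, F = 7*5 = 35 chips; eligible A, B, D, E, F
Layer 25-45: 21 each from B, D, E, F = 21*4 = 84 chips; eligible B, D, E, F
Layer 46-50: 5 each from D, E, F = 5*3 = 15 chips; eligible D, E, F
Layer 51-59: 9 each from D, F = 9*2 = 18 chips; eligible D, F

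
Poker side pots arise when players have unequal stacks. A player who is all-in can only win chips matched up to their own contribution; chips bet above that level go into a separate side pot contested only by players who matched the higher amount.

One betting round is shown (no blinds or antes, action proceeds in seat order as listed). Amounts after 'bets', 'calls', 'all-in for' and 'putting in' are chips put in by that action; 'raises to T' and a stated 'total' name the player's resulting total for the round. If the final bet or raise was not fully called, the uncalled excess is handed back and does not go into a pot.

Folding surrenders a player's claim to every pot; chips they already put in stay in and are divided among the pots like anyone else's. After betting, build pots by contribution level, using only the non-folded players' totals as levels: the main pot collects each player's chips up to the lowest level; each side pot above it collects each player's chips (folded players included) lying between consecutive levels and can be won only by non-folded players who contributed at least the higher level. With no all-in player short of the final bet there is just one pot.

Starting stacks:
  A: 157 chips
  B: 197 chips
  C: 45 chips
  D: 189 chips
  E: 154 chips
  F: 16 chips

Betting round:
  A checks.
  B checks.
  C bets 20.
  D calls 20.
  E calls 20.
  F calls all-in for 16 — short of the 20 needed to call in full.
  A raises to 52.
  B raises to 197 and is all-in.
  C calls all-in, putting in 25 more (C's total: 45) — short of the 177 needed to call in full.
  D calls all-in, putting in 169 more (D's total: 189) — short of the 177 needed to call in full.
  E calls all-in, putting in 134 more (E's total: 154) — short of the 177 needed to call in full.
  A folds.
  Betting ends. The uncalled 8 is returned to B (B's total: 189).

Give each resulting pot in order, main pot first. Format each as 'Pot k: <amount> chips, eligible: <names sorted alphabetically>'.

Pot 1: 96 chips, eligible: B, C, D, E, F
Pot 2: 145 chips, eligible: B, C, D, E
Pot 3: 334 chips, eligible: B, D, E
Pot 4: 70 chips, eligible: B, D

Derivation:
Contributions (after 8 returned to B): A=52, B=189, C=45, D=189, E=154, F=16
Folded: A
Pot levels (distinct totals of non-folded players): 16, 45, 154, 189
Layer 1-16: 16 each from A, B, C, D, E, F = 16*6 = 96 chips; eligible B, C, D, E, F
Layer 17-45: 29 each from A, B, C, D, E = 29*5 = 145 chips; eligible B, C, D, E
Layer 46-154: A 7 + B 109 + D 109 + E 109 = 334 chips; eligible B, D, E
Layer 155-189: 35 each from B, D = 35*2 = 70 chips; eligible B, D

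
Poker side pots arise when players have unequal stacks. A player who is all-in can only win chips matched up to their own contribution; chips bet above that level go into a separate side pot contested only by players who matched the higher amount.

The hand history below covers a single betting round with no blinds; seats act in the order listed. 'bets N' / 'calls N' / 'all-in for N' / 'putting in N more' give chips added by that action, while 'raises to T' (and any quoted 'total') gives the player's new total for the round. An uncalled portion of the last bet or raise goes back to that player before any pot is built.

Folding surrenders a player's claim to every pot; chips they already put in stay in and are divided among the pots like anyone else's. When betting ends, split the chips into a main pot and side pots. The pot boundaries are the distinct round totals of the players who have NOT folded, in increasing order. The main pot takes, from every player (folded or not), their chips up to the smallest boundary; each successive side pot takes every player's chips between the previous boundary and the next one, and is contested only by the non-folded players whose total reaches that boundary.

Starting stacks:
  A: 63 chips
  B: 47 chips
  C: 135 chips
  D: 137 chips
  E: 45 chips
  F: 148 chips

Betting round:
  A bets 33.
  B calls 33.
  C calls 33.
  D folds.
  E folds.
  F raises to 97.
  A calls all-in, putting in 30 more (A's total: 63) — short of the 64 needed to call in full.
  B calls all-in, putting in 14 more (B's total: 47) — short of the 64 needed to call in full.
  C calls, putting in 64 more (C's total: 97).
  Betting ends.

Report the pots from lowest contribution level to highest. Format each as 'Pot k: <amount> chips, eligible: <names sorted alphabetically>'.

Pot 1: 188 chips, eligible: A, B, C, F
Pot 2: 48 chips, eligible: A, C, F
Pot 3: 68 chips, eligible: C, F

Derivation:
Contributions: A=63, B=47, C=97, F=97
Folded: D, E
Pot levels (distinct totals of non-folded players): 47, 63, 97
Layer 1-47: 47 each from A, B, C, F = 47*4 = 188 chips; eligible A, B, C, F
Layer 48-63: 16 each from A, C, F = 16*3 = 48 chips; eligible A, C, F
Layer 64-97: 34 each from C, F = 34*2 = 68 chips; eligible C, F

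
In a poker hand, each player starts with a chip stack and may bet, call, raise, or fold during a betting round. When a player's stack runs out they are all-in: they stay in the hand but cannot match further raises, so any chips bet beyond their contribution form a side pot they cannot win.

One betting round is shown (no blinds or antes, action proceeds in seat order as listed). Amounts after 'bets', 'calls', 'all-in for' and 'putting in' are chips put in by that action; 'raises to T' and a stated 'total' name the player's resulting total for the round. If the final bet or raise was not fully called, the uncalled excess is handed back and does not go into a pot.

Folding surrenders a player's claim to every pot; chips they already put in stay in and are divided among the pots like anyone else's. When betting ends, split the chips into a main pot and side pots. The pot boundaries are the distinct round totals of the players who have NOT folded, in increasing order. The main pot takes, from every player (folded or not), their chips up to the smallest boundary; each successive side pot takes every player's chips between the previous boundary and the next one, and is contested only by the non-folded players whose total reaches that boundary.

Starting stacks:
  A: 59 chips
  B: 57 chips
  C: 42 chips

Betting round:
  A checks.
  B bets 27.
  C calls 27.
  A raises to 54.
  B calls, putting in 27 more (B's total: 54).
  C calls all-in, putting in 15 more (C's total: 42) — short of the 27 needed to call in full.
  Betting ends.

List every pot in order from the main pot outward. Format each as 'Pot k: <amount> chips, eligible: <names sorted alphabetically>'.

Pot 1: 126 chips, eligible: A, B, C
Pot 2: 24 chips, eligible: A, B

Derivation:
Contributions: A=54, B=54, C=42
Pot levels (distinct totals of non-folded players): 42, 54
Layer 1-42: 42 each from A, B, C = 42*3 = 126 chips; eligible A, B, C
Layer 43-54: 12 each from A, B = 12*2 = 24 chips; eligible A, B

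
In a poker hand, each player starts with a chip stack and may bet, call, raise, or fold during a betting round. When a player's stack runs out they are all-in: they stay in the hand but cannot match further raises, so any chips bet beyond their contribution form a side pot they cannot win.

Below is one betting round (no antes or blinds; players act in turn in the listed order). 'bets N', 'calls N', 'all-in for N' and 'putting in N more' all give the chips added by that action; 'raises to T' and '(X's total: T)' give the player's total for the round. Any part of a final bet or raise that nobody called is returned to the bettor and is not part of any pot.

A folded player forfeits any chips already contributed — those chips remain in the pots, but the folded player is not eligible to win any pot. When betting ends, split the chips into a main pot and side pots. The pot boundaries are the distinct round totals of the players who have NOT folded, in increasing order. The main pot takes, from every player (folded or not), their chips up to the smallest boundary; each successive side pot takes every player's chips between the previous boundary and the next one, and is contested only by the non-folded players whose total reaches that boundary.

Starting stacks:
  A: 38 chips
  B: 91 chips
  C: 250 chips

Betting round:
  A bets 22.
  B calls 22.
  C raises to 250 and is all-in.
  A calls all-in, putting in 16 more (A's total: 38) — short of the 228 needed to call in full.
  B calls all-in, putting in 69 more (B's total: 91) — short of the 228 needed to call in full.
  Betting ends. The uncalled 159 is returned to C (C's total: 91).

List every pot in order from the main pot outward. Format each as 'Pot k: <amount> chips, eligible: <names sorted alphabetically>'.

Pot 1: 114 chips, eligible: A, B, C
Pot 2: 106 chips, eligible: B, C

Derivation:
Contributions (after 159 returned to C): A=38, B=91, C=91
Pot levels (distinct totals of non-folded players): 38, 91
Layer 1-38: 38 each from A, B, C = 38*3 = 114 chips; eligible A, B, C
Layer 39-91: 53 each from B, C = 53*2 = 106 chips; eligible B, C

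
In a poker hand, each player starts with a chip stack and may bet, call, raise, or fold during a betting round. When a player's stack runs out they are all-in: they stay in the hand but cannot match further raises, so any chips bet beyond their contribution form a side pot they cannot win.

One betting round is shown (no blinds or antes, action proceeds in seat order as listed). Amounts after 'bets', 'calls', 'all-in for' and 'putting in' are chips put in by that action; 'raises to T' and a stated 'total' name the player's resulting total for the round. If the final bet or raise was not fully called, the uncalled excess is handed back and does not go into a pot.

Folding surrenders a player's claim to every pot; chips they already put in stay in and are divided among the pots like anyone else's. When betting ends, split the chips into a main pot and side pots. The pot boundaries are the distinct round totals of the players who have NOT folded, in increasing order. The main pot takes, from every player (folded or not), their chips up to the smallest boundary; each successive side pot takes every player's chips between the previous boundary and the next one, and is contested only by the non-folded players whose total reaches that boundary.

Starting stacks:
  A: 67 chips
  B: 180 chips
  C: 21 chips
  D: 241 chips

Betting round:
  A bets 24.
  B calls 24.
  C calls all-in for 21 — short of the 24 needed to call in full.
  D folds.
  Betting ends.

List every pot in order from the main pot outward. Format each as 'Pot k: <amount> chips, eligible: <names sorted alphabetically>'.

Pot 1: 63 chips, eligible: A, B, C
Pot 2: 6 chips, eligible: A, B

Derivation:
Contributions: A=24, B=24, C=21
Folded: D
Pot levels (distinct totals of non-folded players): 21, 24
Layer 1-21: 21 each from A, B, C = 21*3 = 63 chips; eligible A, B, C
Layer 22-24: 3 each from A, B = 3*2 = 6 chips; eligible A, B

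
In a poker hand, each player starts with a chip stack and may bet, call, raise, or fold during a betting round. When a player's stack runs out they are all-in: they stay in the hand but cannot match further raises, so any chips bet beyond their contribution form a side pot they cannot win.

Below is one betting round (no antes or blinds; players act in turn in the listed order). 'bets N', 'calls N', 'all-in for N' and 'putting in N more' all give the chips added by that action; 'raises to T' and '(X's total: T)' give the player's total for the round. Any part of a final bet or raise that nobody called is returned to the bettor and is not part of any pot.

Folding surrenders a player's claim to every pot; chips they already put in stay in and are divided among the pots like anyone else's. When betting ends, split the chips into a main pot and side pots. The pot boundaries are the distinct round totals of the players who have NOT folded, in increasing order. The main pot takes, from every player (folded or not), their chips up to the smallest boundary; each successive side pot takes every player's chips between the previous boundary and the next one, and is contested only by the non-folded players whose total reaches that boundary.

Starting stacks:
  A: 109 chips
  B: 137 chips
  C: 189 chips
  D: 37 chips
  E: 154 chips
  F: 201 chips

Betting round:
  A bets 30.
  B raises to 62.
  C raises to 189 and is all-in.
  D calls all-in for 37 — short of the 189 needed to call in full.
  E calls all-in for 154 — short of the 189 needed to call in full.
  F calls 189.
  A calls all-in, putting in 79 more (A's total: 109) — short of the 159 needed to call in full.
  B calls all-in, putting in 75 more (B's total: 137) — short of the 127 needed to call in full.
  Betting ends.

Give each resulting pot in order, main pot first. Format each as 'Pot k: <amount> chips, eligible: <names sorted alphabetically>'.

Contributions: A=109, B=137, C=189, D=37, E=154, F=189
Pot levels (distinct totals of non-folded players): 37, 109, 137, 154, 189
Layer 1-37: 37 each from A, B, C, D, E, F = 37*6 = 222 chips; eligible A, B, C, D, E, F
Layer 38-109: 72 each from A, B, C, E, F = 72*5 = 360 chips; eligible A, B, C, E, F
Layer 110-137: 28 each from B, C, E, F = 28*4 = 112 chips; eligible B, C, E, F
Layer 138-154: 17 each from C, E, F = 17*3 = 51 chips; eligible C, E, F
Layer 155-189: 35 each from C, F = 35*2 = 70 chips; eligible C, F

Pot 1: 222 chips, eligible: A, B, C, D, E, F
Pot 2: 360 chips, eligible: A, B, C, E, F
Pot 3: 112 chips, eligible: B, C, E, F
Pot 4: 51 chips, eligible: C, E, F
Pot 5: 70 chips, eligible: C, F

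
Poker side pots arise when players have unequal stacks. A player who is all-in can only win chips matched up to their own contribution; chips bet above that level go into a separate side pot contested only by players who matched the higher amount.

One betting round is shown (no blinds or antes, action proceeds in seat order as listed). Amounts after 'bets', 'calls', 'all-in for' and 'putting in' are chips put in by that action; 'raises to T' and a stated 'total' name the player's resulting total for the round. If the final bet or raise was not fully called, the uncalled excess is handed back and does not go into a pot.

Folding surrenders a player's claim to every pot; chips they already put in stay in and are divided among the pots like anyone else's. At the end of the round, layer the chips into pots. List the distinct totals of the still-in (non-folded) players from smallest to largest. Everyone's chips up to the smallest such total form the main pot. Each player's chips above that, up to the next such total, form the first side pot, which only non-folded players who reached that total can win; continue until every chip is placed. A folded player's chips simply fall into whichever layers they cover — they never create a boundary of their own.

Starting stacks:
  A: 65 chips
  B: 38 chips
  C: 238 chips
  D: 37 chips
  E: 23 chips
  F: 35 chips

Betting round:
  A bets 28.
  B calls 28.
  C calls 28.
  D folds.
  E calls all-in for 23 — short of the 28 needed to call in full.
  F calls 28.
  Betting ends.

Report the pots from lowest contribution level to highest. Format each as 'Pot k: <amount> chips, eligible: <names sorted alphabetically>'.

Pot 1: 115 chips, eligible: A, B, C, E, F
Pot 2: 20 chips, eligible: A, B, C, F

Derivation:
Contributions: A=28, B=28, C=28, E=23, F=28
Folded: D
Pot levels (distinct totals of non-folded players): 23, 28
Layer 1-23: 23 each from A, B, C, E, F = 23*5 = 115 chips; eligible A, B, C, E, F
Layer 24-28: 5 each from A, B, C, F = 5*4 = 20 chips; eligible A, B, C, F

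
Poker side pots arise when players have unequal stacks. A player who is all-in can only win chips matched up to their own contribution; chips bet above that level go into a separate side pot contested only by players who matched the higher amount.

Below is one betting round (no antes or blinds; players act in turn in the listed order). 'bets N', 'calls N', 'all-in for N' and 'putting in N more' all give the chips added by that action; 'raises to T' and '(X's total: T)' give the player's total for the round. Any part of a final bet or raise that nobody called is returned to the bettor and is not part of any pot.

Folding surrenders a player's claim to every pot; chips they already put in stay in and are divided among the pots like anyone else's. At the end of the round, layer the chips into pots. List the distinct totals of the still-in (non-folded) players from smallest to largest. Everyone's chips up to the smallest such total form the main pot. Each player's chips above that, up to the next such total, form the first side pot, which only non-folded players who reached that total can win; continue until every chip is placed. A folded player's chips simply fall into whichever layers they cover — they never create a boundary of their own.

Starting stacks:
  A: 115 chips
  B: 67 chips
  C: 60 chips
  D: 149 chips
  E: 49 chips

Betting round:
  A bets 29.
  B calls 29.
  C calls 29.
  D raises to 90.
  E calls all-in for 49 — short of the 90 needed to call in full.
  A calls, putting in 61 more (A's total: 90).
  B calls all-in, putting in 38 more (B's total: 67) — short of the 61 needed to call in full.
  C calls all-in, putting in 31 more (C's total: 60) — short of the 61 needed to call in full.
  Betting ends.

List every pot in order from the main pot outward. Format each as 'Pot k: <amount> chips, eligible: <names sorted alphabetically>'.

Contributions: A=90, B=67, C=60, D=90, E=49
Pot levels (distinct totals of non-folded players): 49, 60, 67, 90
Layer 1-49: 49 each from A, B, C, D, E = 49*5 = 245 chips; eligible A, B, C, D, E
Layer 50-60: 11 each from A, B, C, D = 11*4 = 44 chips; eligible A, B, C, D
Layer 61-67: 7 each from A, B, D = 7*3 = 21 chips; eligible A, B, D
Layer 68-90: 23 each from A, D = 23*2 = 46 chips; eligible A, D

Pot 1: 245 chips, eligible: A, B, C, D, E
Pot 2: 44 chips, eligible: A, B, C, D
Pot 3: 21 chips, eligible: A, B, D
Pot 4: 46 chips, eligible: A, D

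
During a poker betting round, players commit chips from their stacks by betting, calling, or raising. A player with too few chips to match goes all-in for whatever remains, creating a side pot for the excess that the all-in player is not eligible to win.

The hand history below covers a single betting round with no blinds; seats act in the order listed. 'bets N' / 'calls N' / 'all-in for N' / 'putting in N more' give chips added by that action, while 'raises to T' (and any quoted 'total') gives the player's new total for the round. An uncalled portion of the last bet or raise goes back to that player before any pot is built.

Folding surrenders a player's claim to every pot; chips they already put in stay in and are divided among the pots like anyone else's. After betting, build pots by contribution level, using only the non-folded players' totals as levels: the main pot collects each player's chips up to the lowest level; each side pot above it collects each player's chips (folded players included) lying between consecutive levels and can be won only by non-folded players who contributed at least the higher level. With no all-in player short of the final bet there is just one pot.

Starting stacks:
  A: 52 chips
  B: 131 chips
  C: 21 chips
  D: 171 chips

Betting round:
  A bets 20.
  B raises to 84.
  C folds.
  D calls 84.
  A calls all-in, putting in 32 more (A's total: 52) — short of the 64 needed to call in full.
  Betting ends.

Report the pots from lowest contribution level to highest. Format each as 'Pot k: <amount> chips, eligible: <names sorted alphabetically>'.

Pot 1: 156 chips, eligible: A, B, D
Pot 2: 64 chips, eligible: B, D

Derivation:
Contributions: A=52, B=84, D=84
Folded: C
Pot levels (distinct totals of non-folded players): 52, 84
Layer 1-52: 52 each from A, B, D = 52*3 = 156 chips; eligible A, B, D
Layer 53-84: 32 each from B, D = 32*2 = 64 chips; eligible B, D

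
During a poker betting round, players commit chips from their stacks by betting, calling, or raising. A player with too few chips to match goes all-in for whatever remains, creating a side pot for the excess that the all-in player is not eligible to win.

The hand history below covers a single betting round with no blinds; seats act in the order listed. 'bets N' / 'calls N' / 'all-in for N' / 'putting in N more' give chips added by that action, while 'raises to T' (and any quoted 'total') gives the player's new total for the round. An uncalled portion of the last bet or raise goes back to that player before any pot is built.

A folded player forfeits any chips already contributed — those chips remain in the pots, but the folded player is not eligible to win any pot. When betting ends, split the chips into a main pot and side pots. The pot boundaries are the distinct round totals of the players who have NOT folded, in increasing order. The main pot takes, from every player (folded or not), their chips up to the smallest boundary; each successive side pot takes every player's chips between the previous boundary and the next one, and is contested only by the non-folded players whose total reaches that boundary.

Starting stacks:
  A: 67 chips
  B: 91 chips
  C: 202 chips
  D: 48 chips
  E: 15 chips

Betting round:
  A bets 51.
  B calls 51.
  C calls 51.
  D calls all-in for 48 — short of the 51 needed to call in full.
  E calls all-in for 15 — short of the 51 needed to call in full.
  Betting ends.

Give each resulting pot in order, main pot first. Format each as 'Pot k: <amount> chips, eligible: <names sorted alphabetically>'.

Contributions: A=51, B=51, C=51, D=48, E=15
Pot levels (distinct totals of non-folded players): 15, 48, 51
Layer 1-15: 15 each from A, B, C, D, E = 15*5 = 75 chips; eligible A, B, C, D, E
Layer 16-48: 33 each from A, B, C, D = 33*4 = 132 chips; eligible A, B, C, D
Layer 49-51: 3 each from A, B, C = 3*3 = 9 chips; eligible A, B, C

Pot 1: 75 chips, eligible: A, B, C, D, E
Pot 2: 132 chips, eligible: A, B, C, D
Pot 3: 9 chips, eligible: A, B, C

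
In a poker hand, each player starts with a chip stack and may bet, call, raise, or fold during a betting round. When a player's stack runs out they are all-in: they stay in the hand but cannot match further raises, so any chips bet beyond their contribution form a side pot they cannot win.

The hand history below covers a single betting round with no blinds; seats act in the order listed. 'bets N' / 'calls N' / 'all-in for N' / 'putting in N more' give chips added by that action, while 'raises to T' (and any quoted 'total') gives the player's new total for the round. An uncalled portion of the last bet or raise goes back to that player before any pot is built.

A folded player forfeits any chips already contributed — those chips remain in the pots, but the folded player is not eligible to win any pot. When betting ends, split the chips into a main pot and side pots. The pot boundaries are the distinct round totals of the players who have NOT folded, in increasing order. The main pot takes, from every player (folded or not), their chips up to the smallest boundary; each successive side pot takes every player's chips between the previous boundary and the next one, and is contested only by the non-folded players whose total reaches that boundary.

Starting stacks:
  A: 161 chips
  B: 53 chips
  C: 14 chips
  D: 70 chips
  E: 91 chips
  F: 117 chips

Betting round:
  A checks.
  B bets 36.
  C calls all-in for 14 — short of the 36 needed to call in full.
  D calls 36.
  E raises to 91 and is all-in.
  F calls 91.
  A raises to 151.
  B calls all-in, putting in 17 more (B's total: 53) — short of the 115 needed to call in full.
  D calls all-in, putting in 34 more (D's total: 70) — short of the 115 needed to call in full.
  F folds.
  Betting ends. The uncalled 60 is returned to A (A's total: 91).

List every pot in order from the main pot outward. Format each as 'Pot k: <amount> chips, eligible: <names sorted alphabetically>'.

Pot 1: 84 chips, eligible: A, B, C, D, E
Pot 2: 195 chips, eligible: A, B, D, E
Pot 3: 68 chips, eligible: A, D, E
Pot 4: 63 chips, eligible: A, E

Derivation:
Contributions (after 60 returned to A): A=91, B=53, C=14, D=70, E=91, F=91
Folded: F
Pot levels (distinct totals of non-folded players): 14, 53, 70, 91
Layer 1-14: 14 each from A, B, C, D, E, F = 14*6 = 84 chips; eligible A, B, C, D, E
Layer 15-53: 39 each from A, B, D, E, F = 39*5 = 195 chips; eligible A, B, D, E
Layer 54-70: 17 each from A, D, E, F = 17*4 = 68 chips; eligible A, D, E
Layer 71-91: 21 each from A, E, F = 21*3 = 63 chips; eligible A, E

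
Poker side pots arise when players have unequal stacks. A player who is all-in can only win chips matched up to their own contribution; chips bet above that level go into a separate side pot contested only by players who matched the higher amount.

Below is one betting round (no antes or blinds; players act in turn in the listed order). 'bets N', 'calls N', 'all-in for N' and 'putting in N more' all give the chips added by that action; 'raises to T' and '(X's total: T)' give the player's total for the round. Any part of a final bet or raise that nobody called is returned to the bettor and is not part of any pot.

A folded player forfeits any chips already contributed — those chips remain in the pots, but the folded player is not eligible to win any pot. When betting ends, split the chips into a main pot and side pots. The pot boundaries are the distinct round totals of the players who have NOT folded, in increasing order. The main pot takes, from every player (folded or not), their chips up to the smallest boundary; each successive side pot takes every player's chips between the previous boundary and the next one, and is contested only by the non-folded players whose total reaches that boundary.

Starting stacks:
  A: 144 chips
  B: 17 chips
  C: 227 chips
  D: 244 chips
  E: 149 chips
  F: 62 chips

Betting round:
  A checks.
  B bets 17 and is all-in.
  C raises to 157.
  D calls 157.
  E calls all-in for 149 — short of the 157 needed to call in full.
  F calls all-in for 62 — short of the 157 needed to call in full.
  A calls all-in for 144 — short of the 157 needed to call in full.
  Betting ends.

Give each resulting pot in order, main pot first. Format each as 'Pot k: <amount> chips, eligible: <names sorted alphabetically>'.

Pot 1: 102 chips, eligible: A, B, C, D, E, F
Pot 2: 225 chips, eligible: A, C, D, E, F
Pot 3: 328 chips, eligible: A, C, D, E
Pot 4: 15 chips, eligible: C, D, E
Pot 5: 16 chips, eligible: C, D

Derivation:
Contributions: A=144, B=17, C=157, D=157, E=149, F=62
Pot levels (distinct totals of non-folded players): 17, 62, 144, 149, 157
Layer 1-17: 17 each from A, B, C, D, E, F = 17*6 = 102 chips; eligible A, B, C, D, E, F
Layer 18-62: 45 each from A, C, D, E, F = 45*5 = 225 chips; eligible A, C, D, E, F
Layer 63-144: 82 each from A, C, D, E = 82*4 = 328 chips; eligible A, C, D, E
Layer 145-149: 5 each from C, D, E = 5*3 = 15 chips; eligible C, D, E
Layer 150-157: 8 each from C, D = 8*2 = 16 chips; eligible C, D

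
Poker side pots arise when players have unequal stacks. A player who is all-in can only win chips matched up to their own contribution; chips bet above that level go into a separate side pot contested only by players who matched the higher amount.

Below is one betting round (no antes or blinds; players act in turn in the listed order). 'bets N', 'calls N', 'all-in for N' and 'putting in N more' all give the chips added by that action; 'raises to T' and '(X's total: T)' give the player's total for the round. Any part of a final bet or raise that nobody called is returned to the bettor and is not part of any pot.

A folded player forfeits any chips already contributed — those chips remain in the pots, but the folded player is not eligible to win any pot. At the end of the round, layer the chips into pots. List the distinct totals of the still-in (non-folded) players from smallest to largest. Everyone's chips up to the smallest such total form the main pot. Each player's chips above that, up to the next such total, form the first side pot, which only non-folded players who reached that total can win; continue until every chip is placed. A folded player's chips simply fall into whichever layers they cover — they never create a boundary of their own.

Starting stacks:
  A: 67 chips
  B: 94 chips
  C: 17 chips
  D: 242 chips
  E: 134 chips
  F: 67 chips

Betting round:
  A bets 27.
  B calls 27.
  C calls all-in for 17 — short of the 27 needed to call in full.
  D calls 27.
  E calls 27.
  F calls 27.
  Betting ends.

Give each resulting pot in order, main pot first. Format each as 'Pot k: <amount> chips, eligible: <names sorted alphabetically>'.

Pot 1: 102 chips, eligible: A, B, C, D, E, F
Pot 2: 50 chips, eligible: A, B, D, E, F

Derivation:
Contributions: A=27, B=27, C=17, D=27, E=27, F=27
Pot levels (distinct totals of non-folded players): 17, 27
Layer 1-17: 17 each from A, B, C, D, E, F = 17*6 = 102 chips; eligible A, B, C, D, E, F
Layer 18-27: 10 each from A, B, D, E, F = 10*5 = 50 chips; eligible A, B, D, E, F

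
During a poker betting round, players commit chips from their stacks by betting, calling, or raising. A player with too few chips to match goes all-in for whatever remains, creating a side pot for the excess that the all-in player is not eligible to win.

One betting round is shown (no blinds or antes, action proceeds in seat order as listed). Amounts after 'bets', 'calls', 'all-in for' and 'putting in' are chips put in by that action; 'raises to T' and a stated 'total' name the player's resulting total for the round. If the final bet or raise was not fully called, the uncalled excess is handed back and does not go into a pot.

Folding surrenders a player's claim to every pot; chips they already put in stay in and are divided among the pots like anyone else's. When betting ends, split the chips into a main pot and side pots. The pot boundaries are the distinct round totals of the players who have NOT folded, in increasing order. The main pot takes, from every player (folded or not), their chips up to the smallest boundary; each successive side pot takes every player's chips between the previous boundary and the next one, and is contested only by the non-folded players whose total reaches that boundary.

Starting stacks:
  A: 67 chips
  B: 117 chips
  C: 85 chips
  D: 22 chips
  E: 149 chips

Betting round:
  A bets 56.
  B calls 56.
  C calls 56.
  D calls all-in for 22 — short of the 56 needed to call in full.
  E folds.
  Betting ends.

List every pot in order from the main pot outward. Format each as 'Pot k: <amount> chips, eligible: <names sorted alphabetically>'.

Pot 1: 88 chips, eligible: A, B, C, D
Pot 2: 102 chips, eligible: A, B, C

Derivation:
Contributions: A=56, B=56, C=56, D=22
Folded: E
Pot levels (distinct totals of non-folded players): 22, 56
Layer 1-22: 22 each from A, B, C, D = 22*4 = 88 chips; eligible A, B, C, D
Layer 23-56: 34 each from A, B, C = 34*3 = 102 chips; eligible A, B, C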